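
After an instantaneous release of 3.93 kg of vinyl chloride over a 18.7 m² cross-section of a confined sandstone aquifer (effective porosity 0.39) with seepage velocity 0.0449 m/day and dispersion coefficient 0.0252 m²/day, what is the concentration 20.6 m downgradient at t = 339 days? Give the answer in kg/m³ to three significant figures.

0.0223 kg/m³

For an instantaneous plane source, C(x,t) = M/(n_e·A·√(4πDt)) · exp(−(x−vt)²/(4Dt)), with n_e·A the pore (flow) area.
Plume center vt = 0.0449 × 339 = 15.2211 m, so the well at 20.6 m is 5.3789 m downgradient of the peak.
√(4πDt) = 10.36 m, giving peak height M/(n_e·A·√(4πDt)) = 3.93/(0.39 × 18.7 × 10.36) = 0.05201 kg/m³.
(x−vt)²/(4Dt) = (5.3789)²/(4 × 0.0252 × 339) = 0.8467; exp(−0.8467) = 0.4288.
C = 0.05201 × 0.4288 = 0.0223 kg/m³.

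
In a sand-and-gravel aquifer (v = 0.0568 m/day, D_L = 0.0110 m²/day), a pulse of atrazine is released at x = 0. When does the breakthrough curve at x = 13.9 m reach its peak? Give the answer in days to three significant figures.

241 days

For the 1D instantaneous-source solution, setting ∂C/∂t = 0 at fixed x gives v²t² + 2Dt − x² = 0, so t = (√(D² + v²x²) − D)/v².
√(D² + v²x²) = √(0.0110² + 0.0568² × 13.9²) = 0.7896; v² = 0.00322624.
t = (0.7896 − 0.0110)/0.00322624 = 241 days (vs. the pure-advection estimate x/v = 245 d).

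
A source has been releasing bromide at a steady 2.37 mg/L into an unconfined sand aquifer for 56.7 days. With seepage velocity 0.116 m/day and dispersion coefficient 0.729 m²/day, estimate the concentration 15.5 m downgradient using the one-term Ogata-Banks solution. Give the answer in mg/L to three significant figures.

For a continuous step input, C/C₀ ≈ ½·erfc((x−vt)/(2√(Dt))).
vt = 0.116 × 56.7 = 6.5772 m and 2√(Dt) = 2√(0.729 × 56.7) = 12.86 m.
Argument (x−vt)/(2√(Dt)) = (15.5 − 6.5772)/12.86 = 0.6938; ½·erfc(0.6938) = 0.1633.
C = 2.37 × 0.1633 = 0.387 mg/L.

0.387 mg/L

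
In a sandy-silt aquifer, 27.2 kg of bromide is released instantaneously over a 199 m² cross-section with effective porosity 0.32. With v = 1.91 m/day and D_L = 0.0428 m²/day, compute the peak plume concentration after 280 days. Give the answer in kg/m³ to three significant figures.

0.0348 kg/m³

The peak of an instantaneous 1D plume sits at x = vt; there the Gaussian factor is 1 and C_max = M/(n_e·A·√(4πDt)), where n_e·A is the pore area the mass is dissolved in.
√(4πDt) = √(4π × 0.0428 × 280) = 12.27 m, so C_max = 27.2/(0.32 × 199 × 12.27) = 0.0348 kg/m³.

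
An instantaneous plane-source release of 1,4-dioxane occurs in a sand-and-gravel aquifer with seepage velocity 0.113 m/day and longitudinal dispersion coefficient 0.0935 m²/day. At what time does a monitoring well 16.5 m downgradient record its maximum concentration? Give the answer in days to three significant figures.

For the 1D instantaneous-source solution, setting ∂C/∂t = 0 at fixed x gives v²t² + 2Dt − x² = 0, so t = (√(D² + v²x²) − D)/v².
√(D² + v²x²) = √(0.0935² + 0.113² × 16.5²) = 1.867; v² = 0.012769.
t = (1.867 − 0.0935)/0.012769 = 139 days (vs. the pure-advection estimate x/v = 146 d).

139 days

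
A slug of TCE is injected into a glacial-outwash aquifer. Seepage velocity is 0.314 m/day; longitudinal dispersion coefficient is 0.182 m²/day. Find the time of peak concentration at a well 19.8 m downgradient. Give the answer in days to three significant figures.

For the 1D instantaneous-source solution, setting ∂C/∂t = 0 at fixed x gives v²t² + 2Dt − x² = 0, so t = (√(D² + v²x²) − D)/v².
√(D² + v²x²) = √(0.182² + 0.314² × 19.8²) = 6.220; v² = 0.098596.
t = (6.220 − 0.182)/0.098596 = 61.2 days (vs. the pure-advection estimate x/v = 63.1 d).

61.2 days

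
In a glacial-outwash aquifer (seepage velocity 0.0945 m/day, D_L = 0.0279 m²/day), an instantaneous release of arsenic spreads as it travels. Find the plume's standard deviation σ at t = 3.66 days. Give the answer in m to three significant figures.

0.452 m

Dispersive spreading gives a Gaussian with σ² = 2Dt; advection only shifts the center.
σ = √(2 × 0.0279 × 3.66) = 0.452 m.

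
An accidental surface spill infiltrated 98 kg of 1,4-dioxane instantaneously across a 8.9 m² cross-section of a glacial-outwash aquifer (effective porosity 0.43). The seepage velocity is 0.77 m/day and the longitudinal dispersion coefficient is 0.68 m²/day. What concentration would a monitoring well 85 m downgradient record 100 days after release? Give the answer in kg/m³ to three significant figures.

0.692 kg/m³

For an instantaneous plane source, C(x,t) = M/(n_e·A·√(4πDt)) · exp(−(x−vt)²/(4Dt)), with n_e·A the pore (flow) area.
Plume center vt = 0.77 × 100 = 77 m, so the well at 85 m is 8 m downgradient of the peak.
√(4πDt) = 29.23 m, giving peak height M/(n_e·A·√(4πDt)) = 98/(0.43 × 8.9 × 29.23) = 0.8761 kg/m³.
(x−vt)²/(4Dt) = (8)²/(4 × 0.68 × 100) = 0.2353; exp(−0.2353) = 0.7903.
C = 0.8761 × 0.7903 = 0.692 kg/m³.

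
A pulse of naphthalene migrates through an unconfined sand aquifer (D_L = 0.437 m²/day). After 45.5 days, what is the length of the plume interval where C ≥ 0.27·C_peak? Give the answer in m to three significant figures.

The plume is Gaussian with σ = √(2Dt) = √(2 × 0.437 × 45.5) = 6.306 m.
C/C_peak = exp(−Δx²/(2σ²)) = 0.27 ⇒ Δx = σ·√(−2 ln 0.27) = 6.306 × 1.618 = 10.20 m.
Width = 2Δx = 20.4 m.

20.4 m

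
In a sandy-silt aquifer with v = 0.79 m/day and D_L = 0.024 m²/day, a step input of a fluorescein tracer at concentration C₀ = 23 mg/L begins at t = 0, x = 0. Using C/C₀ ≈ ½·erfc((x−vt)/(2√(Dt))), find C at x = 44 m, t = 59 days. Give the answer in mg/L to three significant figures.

21.6 mg/L

For a continuous step input, C/C₀ ≈ ½·erfc((x−vt)/(2√(Dt))).
vt = 0.79 × 59 = 46.61 m and 2√(Dt) = 2√(0.024 × 59) = 2.380 m.
Argument (x−vt)/(2√(Dt)) = (44 − 46.61)/2.380 = -1.097; ½·erfc(-1.097) = 0.9396.
C = 23 × 0.9396 = 21.6 mg/L.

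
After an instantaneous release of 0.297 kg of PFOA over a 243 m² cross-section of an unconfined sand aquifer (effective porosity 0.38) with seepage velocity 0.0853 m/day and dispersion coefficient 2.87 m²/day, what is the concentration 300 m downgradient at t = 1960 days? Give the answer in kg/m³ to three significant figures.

For an instantaneous plane source, C(x,t) = M/(n_e·A·√(4πDt)) · exp(−(x−vt)²/(4Dt)), with n_e·A the pore (flow) area.
Plume center vt = 0.0853 × 1960 = 167.188 m, so the well at 300 m is 132.812 m downgradient of the peak.
√(4πDt) = 265.9 m, giving peak height M/(n_e·A·√(4πDt)) = 0.297/(0.38 × 243 × 265.9) = 1.210e-05 kg/m³.
(x−vt)²/(4Dt) = (132.812)²/(4 × 2.87 × 1960) = 0.7839; exp(−0.7839) = 0.4566.
C = 1.210e-05 × 0.4566 = 5.52e-06 kg/m³.

5.52e-06 kg/m³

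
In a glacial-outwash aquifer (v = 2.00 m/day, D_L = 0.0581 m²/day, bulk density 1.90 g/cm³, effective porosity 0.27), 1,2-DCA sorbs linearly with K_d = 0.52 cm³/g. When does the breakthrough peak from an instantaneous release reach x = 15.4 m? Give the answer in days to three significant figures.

35.8 days

Retardation factor R = 1 + ρ_b·K_d/n = 1 + 1.90 × 0.52/0.27 = 4.659.
Sorption retards both mechanisms: v_R = v/R = 0.4293 m/day, D_R = D/R = 0.01247 m²/day.
Peak time from v_R²t² + 2D_R t − x² = 0: t = (√(D_R² + v_R²x²) − D_R)/v_R².
√(D_R² + v_R²x²) = √(0.01247² + 0.4293² × 15.4²) = 6.611; v_R² = 0.1843.
t = (6.611 − 0.01247)/0.1843 = 35.8 days.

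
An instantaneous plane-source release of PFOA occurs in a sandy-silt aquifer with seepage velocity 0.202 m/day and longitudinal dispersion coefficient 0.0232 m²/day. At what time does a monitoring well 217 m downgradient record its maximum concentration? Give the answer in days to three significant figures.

1070 days

For the 1D instantaneous-source solution, setting ∂C/∂t = 0 at fixed x gives v²t² + 2Dt − x² = 0, so t = (√(D² + v²x²) − D)/v².
√(D² + v²x²) = √(0.0232² + 0.202² × 217²) = 43.83; v² = 0.040804.
t = (43.83 − 0.0232)/0.040804 = 1070 days (vs. the pure-advection estimate x/v = 1070 d).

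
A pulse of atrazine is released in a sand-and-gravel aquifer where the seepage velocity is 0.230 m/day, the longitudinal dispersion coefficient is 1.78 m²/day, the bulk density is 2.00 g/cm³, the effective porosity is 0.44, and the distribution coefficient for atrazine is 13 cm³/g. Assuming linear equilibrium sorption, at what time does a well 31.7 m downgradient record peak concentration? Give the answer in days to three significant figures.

Retardation factor R = 1 + ρ_b·K_d/n = 1 + 2.00 × 13/0.44 = 60.09.
Sorption retards both mechanisms: v_R = v/R = 0.003828 m/day, D_R = D/R = 0.02962 m²/day.
Peak time from v_R²t² + 2D_R t − x² = 0: t = (√(D_R² + v_R²x²) − D_R)/v_R².
√(D_R² + v_R²x²) = √(0.02962² + 0.003828² × 31.7²) = 0.1249; v_R² = 1.465e-05.
t = (0.1249 − 0.02962)/1.465e-05 = 6500 days.

6500 days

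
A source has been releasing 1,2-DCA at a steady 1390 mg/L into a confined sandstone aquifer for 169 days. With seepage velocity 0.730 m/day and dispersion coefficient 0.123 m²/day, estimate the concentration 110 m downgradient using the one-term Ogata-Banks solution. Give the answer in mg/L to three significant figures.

For a continuous step input, C/C₀ ≈ ½·erfc((x−vt)/(2√(Dt))).
vt = 0.730 × 169 = 123.37 m and 2√(Dt) = 2√(0.123 × 169) = 9.119 m.
Argument (x−vt)/(2√(Dt)) = (110 − 123.37)/9.119 = -1.466; ½·erfc(-1.466) = 0.9809.
C = 1390 × 0.9809 = 1360 mg/L.

1360 mg/L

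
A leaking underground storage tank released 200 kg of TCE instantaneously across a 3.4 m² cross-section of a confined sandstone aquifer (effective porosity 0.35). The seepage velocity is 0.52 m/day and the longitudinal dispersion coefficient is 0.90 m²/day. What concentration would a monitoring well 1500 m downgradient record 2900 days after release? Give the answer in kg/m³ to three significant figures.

0.922 kg/m³

For an instantaneous plane source, C(x,t) = M/(n_e·A·√(4πDt)) · exp(−(x−vt)²/(4Dt)), with n_e·A the pore (flow) area.
Plume center vt = 0.52 × 2900 = 1508 m, so the well at 1500 m is 8 m upgradient of the peak.
√(4πDt) = 181.1 m, giving peak height M/(n_e·A·√(4πDt)) = 200/(0.35 × 3.4 × 181.1) = 0.9280 kg/m³.
(x−vt)²/(4Dt) = (-8)²/(4 × 0.90 × 2900) = 0.006130; exp(−0.006130) = 0.9939.
C = 0.9280 × 0.9939 = 0.922 kg/m³.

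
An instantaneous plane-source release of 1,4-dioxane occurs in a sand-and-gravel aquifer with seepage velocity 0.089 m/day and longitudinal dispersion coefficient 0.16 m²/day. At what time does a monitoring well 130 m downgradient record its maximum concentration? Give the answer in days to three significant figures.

1440 days

For the 1D instantaneous-source solution, setting ∂C/∂t = 0 at fixed x gives v²t² + 2Dt − x² = 0, so t = (√(D² + v²x²) − D)/v².
√(D² + v²x²) = √(0.16² + 0.089² × 130²) = 11.57; v² = 0.007921.
t = (11.57 − 0.16)/0.007921 = 1440 days (vs. the pure-advection estimate x/v = 1460 d).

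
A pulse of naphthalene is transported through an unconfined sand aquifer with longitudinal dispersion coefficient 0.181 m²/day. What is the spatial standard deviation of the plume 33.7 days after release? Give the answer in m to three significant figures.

Dispersive spreading gives a Gaussian with σ² = 2Dt; advection only shifts the center.
σ = √(2 × 0.181 × 33.7) = 3.49 m.

3.49 m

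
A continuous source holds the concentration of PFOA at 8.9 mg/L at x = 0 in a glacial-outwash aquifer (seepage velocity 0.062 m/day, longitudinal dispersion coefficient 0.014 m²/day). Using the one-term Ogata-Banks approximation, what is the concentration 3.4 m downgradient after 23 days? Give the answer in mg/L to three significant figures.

0.0619 mg/L

For a continuous step input, C/C₀ ≈ ½·erfc((x−vt)/(2√(Dt))).
vt = 0.062 × 23 = 1.426 m and 2√(Dt) = 2√(0.014 × 23) = 1.135 m.
Argument (x−vt)/(2√(Dt)) = (3.4 − 1.426)/1.135 = 1.739; ½·erfc(1.739) = 0.006960.
C = 8.9 × 0.006960 = 0.0619 mg/L.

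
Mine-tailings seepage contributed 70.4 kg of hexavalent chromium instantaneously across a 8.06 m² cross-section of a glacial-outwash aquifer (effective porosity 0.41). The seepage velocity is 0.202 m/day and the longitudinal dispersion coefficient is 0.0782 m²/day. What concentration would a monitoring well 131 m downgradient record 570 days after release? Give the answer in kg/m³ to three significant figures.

For an instantaneous plane source, C(x,t) = M/(n_e·A·√(4πDt)) · exp(−(x−vt)²/(4Dt)), with n_e·A the pore (flow) area.
Plume center vt = 0.202 × 570 = 115.14 m, so the well at 131 m is 15.86 m downgradient of the peak.
√(4πDt) = 23.67 m, giving peak height M/(n_e·A·√(4πDt)) = 70.4/(0.41 × 8.06 × 23.67) = 0.9000 kg/m³.
(x−vt)²/(4Dt) = (15.86)²/(4 × 0.0782 × 570) = 1.411; exp(−1.411) = 0.2439.
C = 0.9000 × 0.2439 = 0.220 kg/m³.

0.220 kg/m³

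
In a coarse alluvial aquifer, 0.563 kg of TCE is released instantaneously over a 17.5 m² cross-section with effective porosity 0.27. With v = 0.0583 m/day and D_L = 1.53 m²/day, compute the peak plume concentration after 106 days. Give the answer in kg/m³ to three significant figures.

The peak of an instantaneous 1D plume sits at x = vt; there the Gaussian factor is 1 and C_max = M/(n_e·A·√(4πDt)), where n_e·A is the pore area the mass is dissolved in.
√(4πDt) = √(4π × 1.53 × 106) = 45.14 m, so C_max = 0.563/(0.27 × 17.5 × 45.14) = 0.00264 kg/m³.

0.00264 kg/m³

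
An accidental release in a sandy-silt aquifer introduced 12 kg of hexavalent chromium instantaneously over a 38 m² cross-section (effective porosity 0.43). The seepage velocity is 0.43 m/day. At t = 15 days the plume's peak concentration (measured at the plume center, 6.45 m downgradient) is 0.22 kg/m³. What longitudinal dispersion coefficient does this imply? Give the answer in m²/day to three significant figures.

0.0591 m²/day

At the plume center C_max = M/(n_e·A·√(4πDt)), so D = M²/(4πt·(n_e·A·C_max)²).
n_e·A·C_max = 0.43 × 38 × 0.22 = 3.595 kg/m.
D = 12²/(4π × 15 × 3.595²) = 0.0591 m²/day.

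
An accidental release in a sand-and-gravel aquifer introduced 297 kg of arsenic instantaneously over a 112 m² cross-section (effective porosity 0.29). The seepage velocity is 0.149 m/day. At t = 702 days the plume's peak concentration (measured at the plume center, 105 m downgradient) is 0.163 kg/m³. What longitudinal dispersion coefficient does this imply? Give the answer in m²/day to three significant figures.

0.357 m²/day

At the plume center C_max = M/(n_e·A·√(4πDt)), so D = M²/(4πt·(n_e·A·C_max)²).
n_e·A·C_max = 0.29 × 112 × 0.163 = 5.294 kg/m.
D = 297²/(4π × 702 × 5.294²) = 0.357 m²/day.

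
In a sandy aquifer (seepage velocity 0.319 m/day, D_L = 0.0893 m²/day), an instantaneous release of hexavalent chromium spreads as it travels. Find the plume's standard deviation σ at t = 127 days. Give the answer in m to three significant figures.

Dispersive spreading gives a Gaussian with σ² = 2Dt; advection only shifts the center.
σ = √(2 × 0.0893 × 127) = 4.76 m.

4.76 m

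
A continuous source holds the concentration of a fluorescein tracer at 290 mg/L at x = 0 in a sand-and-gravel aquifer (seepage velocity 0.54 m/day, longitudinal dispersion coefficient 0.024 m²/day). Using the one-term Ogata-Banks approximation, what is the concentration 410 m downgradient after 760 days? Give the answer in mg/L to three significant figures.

153 mg/L

For a continuous step input, C/C₀ ≈ ½·erfc((x−vt)/(2√(Dt))).
vt = 0.54 × 760 = 410.4 m and 2√(Dt) = 2√(0.024 × 760) = 8.542 m.
Argument (x−vt)/(2√(Dt)) = (410 − 410.4)/8.542 = -0.04683; ½·erfc(-0.04683) = 0.5264.
C = 290 × 0.5264 = 153 mg/L.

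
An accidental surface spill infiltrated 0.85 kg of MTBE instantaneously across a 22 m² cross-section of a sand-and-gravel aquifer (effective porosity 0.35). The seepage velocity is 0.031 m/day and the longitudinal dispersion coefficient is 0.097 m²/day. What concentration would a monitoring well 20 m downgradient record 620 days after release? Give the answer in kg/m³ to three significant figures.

0.00401 kg/m³

For an instantaneous plane source, C(x,t) = M/(n_e·A·√(4πDt)) · exp(−(x−vt)²/(4Dt)), with n_e·A the pore (flow) area.
Plume center vt = 0.031 × 620 = 19.22 m, so the well at 20 m is 0.78 m downgradient of the peak.
√(4πDt) = 27.49 m, giving peak height M/(n_e·A·√(4πDt)) = 0.85/(0.35 × 22 × 27.49) = 0.004016 kg/m³.
(x−vt)²/(4Dt) = (0.78)²/(4 × 0.097 × 620) = 0.002529; exp(−0.002529) = 0.9975.
C = 0.004016 × 0.9975 = 0.00401 kg/m³.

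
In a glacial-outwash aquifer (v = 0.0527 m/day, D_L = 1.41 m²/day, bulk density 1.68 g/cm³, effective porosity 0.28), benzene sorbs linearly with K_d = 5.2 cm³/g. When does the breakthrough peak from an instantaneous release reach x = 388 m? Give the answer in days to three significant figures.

Retardation factor R = 1 + ρ_b·K_d/n = 1 + 1.68 × 5.2/0.28 = 32.20.
Sorption retards both mechanisms: v_R = v/R = 0.001637 m/day, D_R = D/R = 0.04379 m²/day.
Peak time from v_R²t² + 2D_R t − x² = 0: t = (√(D_R² + v_R²x²) − D_R)/v_R².
√(D_R² + v_R²x²) = √(0.04379² + 0.001637² × 388²) = 0.6367; v_R² = 2.680e-06.
t = (0.6367 − 0.04379)/2.680e-06 = 221000 days.

221000 days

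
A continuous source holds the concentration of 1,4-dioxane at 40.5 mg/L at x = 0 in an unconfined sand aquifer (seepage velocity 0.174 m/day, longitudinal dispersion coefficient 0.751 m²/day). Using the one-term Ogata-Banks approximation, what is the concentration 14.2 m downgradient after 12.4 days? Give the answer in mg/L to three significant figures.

For a continuous step input, C/C₀ ≈ ½·erfc((x−vt)/(2√(Dt))).
vt = 0.174 × 12.4 = 2.1576 m and 2√(Dt) = 2√(0.751 × 12.4) = 6.103 m.
Argument (x−vt)/(2√(Dt)) = (14.2 − 2.1576)/6.103 = 1.973; ½·erfc(1.973) = 0.002633.
C = 40.5 × 0.002633 = 0.107 mg/L.

0.107 mg/L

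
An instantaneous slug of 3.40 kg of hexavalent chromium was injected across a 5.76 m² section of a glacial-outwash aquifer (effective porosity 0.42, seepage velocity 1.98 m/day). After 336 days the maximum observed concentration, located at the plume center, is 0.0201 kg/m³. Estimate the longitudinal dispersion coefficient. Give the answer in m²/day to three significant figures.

At the plume center C_max = M/(n_e·A·√(4πDt)), so D = M²/(4πt·(n_e·A·C_max)²).
n_e·A·C_max = 0.42 × 5.76 × 0.0201 = 0.04863 kg/m.
D = 3.40²/(4π × 336 × 0.04863²) = 1.16 m²/day.

1.16 m²/day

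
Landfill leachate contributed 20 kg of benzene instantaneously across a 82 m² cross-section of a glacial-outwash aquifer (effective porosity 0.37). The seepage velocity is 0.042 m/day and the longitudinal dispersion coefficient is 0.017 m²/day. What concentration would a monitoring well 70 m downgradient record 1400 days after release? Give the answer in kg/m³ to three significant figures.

For an instantaneous plane source, C(x,t) = M/(n_e·A·√(4πDt)) · exp(−(x−vt)²/(4Dt)), with n_e·A the pore (flow) area.
Plume center vt = 0.042 × 1400 = 58.8 m, so the well at 70 m is 11.2 m downgradient of the peak.
√(4πDt) = 17.29 m, giving peak height M/(n_e·A·√(4πDt)) = 20/(0.37 × 82 × 17.29) = 0.03813 kg/m³.
(x−vt)²/(4Dt) = (11.2)²/(4 × 0.017 × 1400) = 1.318; exp(−1.318) = 0.2677.
C = 0.03813 × 0.2677 = 0.0102 kg/m³.

0.0102 kg/m³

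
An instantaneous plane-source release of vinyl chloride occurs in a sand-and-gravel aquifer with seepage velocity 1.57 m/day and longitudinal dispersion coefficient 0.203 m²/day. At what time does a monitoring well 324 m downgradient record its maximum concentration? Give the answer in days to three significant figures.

206 days

For the 1D instantaneous-source solution, setting ∂C/∂t = 0 at fixed x gives v²t² + 2Dt − x² = 0, so t = (√(D² + v²x²) − D)/v².
√(D² + v²x²) = √(0.203² + 1.57² × 324²) = 508.7; v² = 2.4649.
t = (508.7 − 0.203)/2.4649 = 206 days (vs. the pure-advection estimate x/v = 206 d).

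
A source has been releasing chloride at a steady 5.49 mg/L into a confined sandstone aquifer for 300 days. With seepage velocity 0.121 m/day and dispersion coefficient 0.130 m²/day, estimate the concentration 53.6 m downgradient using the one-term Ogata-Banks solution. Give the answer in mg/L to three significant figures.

For a continuous step input, C/C₀ ≈ ½·erfc((x−vt)/(2√(Dt))).
vt = 0.121 × 300 = 36.3 m and 2√(Dt) = 2√(0.130 × 300) = 12.49 m.
Argument (x−vt)/(2√(Dt)) = (53.6 − 36.3)/12.49 = 1.385; ½·erfc(1.385) = 0.02507.
C = 5.49 × 0.02507 = 0.138 mg/L.

0.138 mg/L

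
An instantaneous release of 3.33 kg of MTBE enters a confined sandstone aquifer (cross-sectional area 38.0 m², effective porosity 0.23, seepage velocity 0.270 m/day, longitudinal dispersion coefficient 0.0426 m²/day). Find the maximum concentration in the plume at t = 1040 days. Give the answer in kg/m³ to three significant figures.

0.0161 kg/m³

The peak of an instantaneous 1D plume sits at x = vt; there the Gaussian factor is 1 and C_max = M/(n_e·A·√(4πDt)), where n_e·A is the pore area the mass is dissolved in.
√(4πDt) = √(4π × 0.0426 × 1040) = 23.60 m, so C_max = 3.33/(0.23 × 38.0 × 23.60) = 0.0161 kg/m³.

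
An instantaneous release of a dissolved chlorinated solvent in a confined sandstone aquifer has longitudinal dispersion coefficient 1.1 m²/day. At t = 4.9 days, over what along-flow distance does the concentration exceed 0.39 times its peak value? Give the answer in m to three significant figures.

The plume is Gaussian with σ = √(2Dt) = √(2 × 1.1 × 4.9) = 3.283 m.
C/C_peak = exp(−Δx²/(2σ²)) = 0.39 ⇒ Δx = σ·√(−2 ln 0.39) = 3.283 × 1.372 = 4.504 m.
Width = 2Δx = 9.01 m.

9.01 m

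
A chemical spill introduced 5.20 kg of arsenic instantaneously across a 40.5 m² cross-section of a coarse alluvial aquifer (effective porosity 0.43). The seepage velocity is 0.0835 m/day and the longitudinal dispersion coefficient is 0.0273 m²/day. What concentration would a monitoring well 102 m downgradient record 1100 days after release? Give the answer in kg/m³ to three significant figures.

0.00652 kg/m³

For an instantaneous plane source, C(x,t) = M/(n_e·A·√(4πDt)) · exp(−(x−vt)²/(4Dt)), with n_e·A the pore (flow) area.
Plume center vt = 0.0835 × 1100 = 91.85 m, so the well at 102 m is 10.15 m downgradient of the peak.
√(4πDt) = 19.43 m, giving peak height M/(n_e·A·√(4πDt)) = 5.20/(0.43 × 40.5 × 19.43) = 0.01537 kg/m³.
(x−vt)²/(4Dt) = (10.15)²/(4 × 0.0273 × 1100) = 0.8577; exp(−0.8577) = 0.4241.
C = 0.01537 × 0.4241 = 0.00652 kg/m³.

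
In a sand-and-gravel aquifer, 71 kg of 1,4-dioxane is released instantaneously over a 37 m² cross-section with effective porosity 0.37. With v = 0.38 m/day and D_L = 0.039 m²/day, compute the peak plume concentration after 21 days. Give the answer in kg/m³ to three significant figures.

The peak of an instantaneous 1D plume sits at x = vt; there the Gaussian factor is 1 and C_max = M/(n_e·A·√(4πDt)), where n_e·A is the pore area the mass is dissolved in.
√(4πDt) = √(4π × 0.039 × 21) = 3.208 m, so C_max = 71/(0.37 × 37 × 3.208) = 1.62 kg/m³.

1.62 kg/m³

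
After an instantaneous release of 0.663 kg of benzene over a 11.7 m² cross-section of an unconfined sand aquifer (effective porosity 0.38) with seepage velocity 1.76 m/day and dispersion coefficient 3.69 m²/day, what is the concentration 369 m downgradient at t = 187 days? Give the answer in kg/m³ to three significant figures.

For an instantaneous plane source, C(x,t) = M/(n_e·A·√(4πDt)) · exp(−(x−vt)²/(4Dt)), with n_e·A the pore (flow) area.
Plume center vt = 1.76 × 187 = 329.12 m, so the well at 369 m is 39.88 m downgradient of the peak.
√(4πDt) = 93.12 m, giving peak height M/(n_e·A·√(4πDt)) = 0.663/(0.38 × 11.7 × 93.12) = 0.001601 kg/m³.
(x−vt)²/(4Dt) = (39.88)²/(4 × 3.69 × 187) = 0.5762; exp(−0.5762) = 0.5620.
C = 0.001601 × 0.5620 = 0.000900 kg/m³.

0.000900 kg/m³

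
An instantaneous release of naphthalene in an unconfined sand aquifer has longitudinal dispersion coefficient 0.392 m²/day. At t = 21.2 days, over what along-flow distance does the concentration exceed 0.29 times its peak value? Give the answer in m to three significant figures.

12.8 m

The plume is Gaussian with σ = √(2Dt) = √(2 × 0.392 × 21.2) = 4.077 m.
C/C_peak = exp(−Δx²/(2σ²)) = 0.29 ⇒ Δx = σ·√(−2 ln 0.29) = 4.077 × 1.573 = 6.413 m.
Width = 2Δx = 12.8 m.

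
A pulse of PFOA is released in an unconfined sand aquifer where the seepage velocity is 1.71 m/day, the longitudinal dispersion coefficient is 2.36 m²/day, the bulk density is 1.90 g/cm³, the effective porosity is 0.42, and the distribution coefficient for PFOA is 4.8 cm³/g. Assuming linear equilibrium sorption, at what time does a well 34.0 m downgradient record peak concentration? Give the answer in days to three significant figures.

434 days

Retardation factor R = 1 + ρ_b·K_d/n = 1 + 1.90 × 4.8/0.42 = 22.71.
Sorption retards both mechanisms: v_R = v/R = 0.07530 m/day, D_R = D/R = 0.1039 m²/day.
Peak time from v_R²t² + 2D_R t − x² = 0: t = (√(D_R² + v_R²x²) − D_R)/v_R².
√(D_R² + v_R²x²) = √(0.1039² + 0.07530² × 34.0²) = 2.562; v_R² = 0.005670.
t = (2.562 − 0.1039)/0.005670 = 434 days.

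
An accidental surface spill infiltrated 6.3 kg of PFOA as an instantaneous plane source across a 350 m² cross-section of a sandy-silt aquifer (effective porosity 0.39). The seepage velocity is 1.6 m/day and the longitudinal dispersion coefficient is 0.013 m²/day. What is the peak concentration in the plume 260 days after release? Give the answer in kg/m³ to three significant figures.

0.00708 kg/m³

The peak of an instantaneous 1D plume sits at x = vt; there the Gaussian factor is 1 and C_max = M/(n_e·A·√(4πDt)), where n_e·A is the pore area the mass is dissolved in.
√(4πDt) = √(4π × 0.013 × 260) = 6.517 m, so C_max = 6.3/(0.39 × 350 × 6.517) = 0.00708 kg/m³.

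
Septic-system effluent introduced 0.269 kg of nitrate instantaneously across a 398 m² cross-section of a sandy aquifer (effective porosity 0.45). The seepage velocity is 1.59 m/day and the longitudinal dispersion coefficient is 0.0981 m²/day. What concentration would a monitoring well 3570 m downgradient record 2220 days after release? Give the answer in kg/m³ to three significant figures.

For an instantaneous plane source, C(x,t) = M/(n_e·A·√(4πDt)) · exp(−(x−vt)²/(4Dt)), with n_e·A the pore (flow) area.
Plume center vt = 1.59 × 2220 = 3529.8 m, so the well at 3570 m is 40.2 m downgradient of the peak.
√(4πDt) = 52.31 m, giving peak height M/(n_e·A·√(4πDt)) = 0.269/(0.45 × 398 × 52.31) = 2.871e-05 kg/m³.
(x−vt)²/(4Dt) = (40.2)²/(4 × 0.0981 × 2220) = 1.855; exp(−1.855) = 0.1565.
C = 2.871e-05 × 0.1565 = 4.49e-06 kg/m³.

4.49e-06 kg/m³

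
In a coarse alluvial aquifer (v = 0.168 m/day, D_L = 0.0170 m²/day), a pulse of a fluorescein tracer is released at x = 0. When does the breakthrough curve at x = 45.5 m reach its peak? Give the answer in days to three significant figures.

270 days

For the 1D instantaneous-source solution, setting ∂C/∂t = 0 at fixed x gives v²t² + 2Dt − x² = 0, so t = (√(D² + v²x²) − D)/v².
√(D² + v²x²) = √(0.0170² + 0.168² × 45.5²) = 7.644; v² = 0.028224.
t = (7.644 − 0.0170)/0.028224 = 270 days (vs. the pure-advection estimate x/v = 271 d).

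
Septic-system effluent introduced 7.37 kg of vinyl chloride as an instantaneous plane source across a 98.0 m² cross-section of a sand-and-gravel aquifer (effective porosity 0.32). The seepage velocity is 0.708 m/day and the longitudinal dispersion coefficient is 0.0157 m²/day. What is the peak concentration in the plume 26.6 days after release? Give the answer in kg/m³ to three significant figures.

0.103 kg/m³

The peak of an instantaneous 1D plume sits at x = vt; there the Gaussian factor is 1 and C_max = M/(n_e·A·√(4πDt)), where n_e·A is the pore area the mass is dissolved in.
√(4πDt) = √(4π × 0.0157 × 26.6) = 2.291 m, so C_max = 7.37/(0.32 × 98.0 × 2.291) = 0.103 kg/m³.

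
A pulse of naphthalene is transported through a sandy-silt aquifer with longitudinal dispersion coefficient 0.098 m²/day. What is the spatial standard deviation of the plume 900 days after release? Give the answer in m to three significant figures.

13.3 m

Dispersive spreading gives a Gaussian with σ² = 2Dt; advection only shifts the center.
σ = √(2 × 0.098 × 900) = 13.3 m.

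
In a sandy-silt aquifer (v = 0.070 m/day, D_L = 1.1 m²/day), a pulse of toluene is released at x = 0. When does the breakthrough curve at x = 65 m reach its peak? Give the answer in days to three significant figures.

For the 1D instantaneous-source solution, setting ∂C/∂t = 0 at fixed x gives v²t² + 2Dt − x² = 0, so t = (√(D² + v²x²) − D)/v².
√(D² + v²x²) = √(1.1² + 0.070² × 65²) = 4.681; v² = 0.0049.
t = (4.681 − 1.1)/0.0049 = 731 days (vs. the pure-advection estimate x/v = 929 d).

731 days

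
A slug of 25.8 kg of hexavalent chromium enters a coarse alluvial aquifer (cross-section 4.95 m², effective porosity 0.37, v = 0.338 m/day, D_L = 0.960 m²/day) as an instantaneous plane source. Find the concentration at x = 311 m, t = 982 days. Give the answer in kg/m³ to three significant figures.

0.115 kg/m³

For an instantaneous plane source, C(x,t) = M/(n_e·A·√(4πDt)) · exp(−(x−vt)²/(4Dt)), with n_e·A the pore (flow) area.
Plume center vt = 0.338 × 982 = 331.916 m, so the well at 311 m is 20.916 m upgradient of the peak.
√(4πDt) = 108.8 m, giving peak height M/(n_e·A·√(4πDt)) = 25.8/(0.37 × 4.95 × 108.8) = 0.1295 kg/m³.
(x−vt)²/(4Dt) = (-20.916)²/(4 × 0.960 × 982) = 0.1160; exp(−0.1160) = 0.8905.
C = 0.1295 × 0.8905 = 0.115 kg/m³.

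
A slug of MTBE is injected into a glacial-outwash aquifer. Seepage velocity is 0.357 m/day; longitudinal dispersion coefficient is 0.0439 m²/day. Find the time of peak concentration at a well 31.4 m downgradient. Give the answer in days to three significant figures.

For the 1D instantaneous-source solution, setting ∂C/∂t = 0 at fixed x gives v²t² + 2Dt − x² = 0, so t = (√(D² + v²x²) − D)/v².
√(D² + v²x²) = √(0.0439² + 0.357² × 31.4²) = 11.21; v² = 0.127449.
t = (11.21 − 0.0439)/0.127449 = 87.6 days (vs. the pure-advection estimate x/v = 88.0 d).

87.6 days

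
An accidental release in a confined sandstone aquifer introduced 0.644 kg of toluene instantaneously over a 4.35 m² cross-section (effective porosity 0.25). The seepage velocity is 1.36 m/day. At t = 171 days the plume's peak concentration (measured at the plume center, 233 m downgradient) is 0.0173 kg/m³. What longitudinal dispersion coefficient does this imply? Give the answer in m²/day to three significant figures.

0.545 m²/day

At the plume center C_max = M/(n_e·A·√(4πDt)), so D = M²/(4πt·(n_e·A·C_max)²).
n_e·A·C_max = 0.25 × 4.35 × 0.0173 = 0.01881 kg/m.
D = 0.644²/(4π × 171 × 0.01881²) = 0.545 m²/day.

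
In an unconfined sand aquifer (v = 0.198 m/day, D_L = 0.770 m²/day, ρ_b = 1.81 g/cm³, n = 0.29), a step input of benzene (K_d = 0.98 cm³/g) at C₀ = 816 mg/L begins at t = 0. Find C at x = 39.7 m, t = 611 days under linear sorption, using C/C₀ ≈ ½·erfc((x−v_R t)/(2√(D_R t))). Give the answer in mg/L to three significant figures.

19.7 mg/L

Retardation factor R = 1 + ρ_b·K_d/n = 1 + 1.81 × 0.98/0.29 = 7.117.
Sorption retards both mechanisms: v_R = v/R = 0.02782 m/day, D_R = D/R = 0.1082 m²/day.
v_R·t = 0.02782 × 611 = 16.99802 m; 2√(D_R t) = 16.26 m; argument = (39.7 − 16.99802)/16.26 = 1.396.
C = C₀ × ½·erfc(1.396) = 816 × 0.02418 = 19.7 mg/L.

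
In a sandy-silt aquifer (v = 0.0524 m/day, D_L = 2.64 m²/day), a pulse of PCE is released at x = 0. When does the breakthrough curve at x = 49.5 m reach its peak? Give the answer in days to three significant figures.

For the 1D instantaneous-source solution, setting ∂C/∂t = 0 at fixed x gives v²t² + 2Dt − x² = 0, so t = (√(D² + v²x²) − D)/v².
√(D² + v²x²) = √(2.64² + 0.0524² × 49.5²) = 3.701; v² = 0.00274576.
t = (3.701 − 2.64)/0.00274576 = 386 days (vs. the pure-advection estimate x/v = 945 d).

386 days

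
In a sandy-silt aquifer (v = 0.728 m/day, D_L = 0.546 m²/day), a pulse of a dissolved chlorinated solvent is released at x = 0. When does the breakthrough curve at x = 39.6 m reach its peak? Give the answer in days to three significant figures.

For the 1D instantaneous-source solution, setting ∂C/∂t = 0 at fixed x gives v²t² + 2Dt − x² = 0, so t = (√(D² + v²x²) − D)/v².
√(D² + v²x²) = √(0.546² + 0.728² × 39.6²) = 28.83; v² = 0.529984.
t = (28.83 − 0.546)/0.529984 = 53.4 days (vs. the pure-advection estimate x/v = 54.4 d).

53.4 days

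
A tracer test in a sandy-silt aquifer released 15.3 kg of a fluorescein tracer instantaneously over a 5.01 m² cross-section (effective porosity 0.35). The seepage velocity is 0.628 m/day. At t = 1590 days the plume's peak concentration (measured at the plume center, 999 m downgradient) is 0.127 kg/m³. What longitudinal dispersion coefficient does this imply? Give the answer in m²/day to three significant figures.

At the plume center C_max = M/(n_e·A·√(4πDt)), so D = M²/(4πt·(n_e·A·C_max)²).
n_e·A·C_max = 0.35 × 5.01 × 0.127 = 0.2227 kg/m.
D = 15.3²/(4π × 1590 × 0.2227²) = 0.236 m²/day.

0.236 m²/day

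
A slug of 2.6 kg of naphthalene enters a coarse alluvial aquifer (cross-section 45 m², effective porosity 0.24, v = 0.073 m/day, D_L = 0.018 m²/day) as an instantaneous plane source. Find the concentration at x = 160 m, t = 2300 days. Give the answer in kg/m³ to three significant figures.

0.00724 kg/m³

For an instantaneous plane source, C(x,t) = M/(n_e·A·√(4πDt)) · exp(−(x−vt)²/(4Dt)), with n_e·A the pore (flow) area.
Plume center vt = 0.073 × 2300 = 167.9 m, so the well at 160 m is 7.9 m upgradient of the peak.
√(4πDt) = 22.81 m, giving peak height M/(n_e·A·√(4πDt)) = 2.6/(0.24 × 45 × 22.81) = 0.01055 kg/m³.
(x−vt)²/(4Dt) = (-7.9)²/(4 × 0.018 × 2300) = 0.3769; exp(−0.3769) = 0.6860.
C = 0.01055 × 0.6860 = 0.00724 kg/m³.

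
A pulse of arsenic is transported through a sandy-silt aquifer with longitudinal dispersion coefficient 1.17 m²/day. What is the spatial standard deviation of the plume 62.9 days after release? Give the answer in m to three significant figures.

Dispersive spreading gives a Gaussian with σ² = 2Dt; advection only shifts the center.
σ = √(2 × 1.17 × 62.9) = 12.1 m.

12.1 m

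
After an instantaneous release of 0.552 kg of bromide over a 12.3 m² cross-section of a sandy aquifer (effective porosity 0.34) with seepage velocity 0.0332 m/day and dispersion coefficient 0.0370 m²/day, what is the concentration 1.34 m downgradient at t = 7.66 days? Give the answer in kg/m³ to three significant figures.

For an instantaneous plane source, C(x,t) = M/(n_e·A·√(4πDt)) · exp(−(x−vt)²/(4Dt)), with n_e·A the pore (flow) area.
Plume center vt = 0.0332 × 7.66 = 0.254312 m, so the well at 1.34 m is 1.085688 m downgradient of the peak.
√(4πDt) = 1.887 m, giving peak height M/(n_e·A·√(4πDt)) = 0.552/(0.34 × 12.3 × 1.887) = 0.06995 kg/m³.
(x−vt)²/(4Dt) = (1.085688)²/(4 × 0.0370 × 7.66) = 1.040; exp(−1.040) = 0.3535.
C = 0.06995 × 0.3535 = 0.0247 kg/m³.

0.0247 kg/m³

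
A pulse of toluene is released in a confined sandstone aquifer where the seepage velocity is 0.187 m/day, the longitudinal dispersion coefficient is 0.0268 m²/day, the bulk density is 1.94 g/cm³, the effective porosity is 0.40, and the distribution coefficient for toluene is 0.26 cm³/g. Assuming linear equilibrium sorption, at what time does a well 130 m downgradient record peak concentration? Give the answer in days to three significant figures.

Retardation factor R = 1 + ρ_b·K_d/n = 1 + 1.94 × 0.26/0.40 = 2.261.
Sorption retards both mechanisms: v_R = v/R = 0.08271 m/day, D_R = D/R = 0.01185 m²/day.
Peak time from v_R²t² + 2D_R t − x² = 0: t = (√(D_R² + v_R²x²) − D_R)/v_R².
√(D_R² + v_R²x²) = √(0.01185² + 0.08271² × 130²) = 10.75; v_R² = 0.006841.
t = (10.75 − 0.01185)/0.006841 = 1570 days.

1570 days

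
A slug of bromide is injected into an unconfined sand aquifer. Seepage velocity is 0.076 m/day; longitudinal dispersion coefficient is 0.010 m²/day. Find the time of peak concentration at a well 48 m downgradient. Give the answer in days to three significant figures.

630 days

For the 1D instantaneous-source solution, setting ∂C/∂t = 0 at fixed x gives v²t² + 2Dt − x² = 0, so t = (√(D² + v²x²) − D)/v².
√(D² + v²x²) = √(0.010² + 0.076² × 48²) = 3.648; v² = 0.005776.
t = (3.648 − 0.010)/0.005776 = 630 days (vs. the pure-advection estimate x/v = 632 d).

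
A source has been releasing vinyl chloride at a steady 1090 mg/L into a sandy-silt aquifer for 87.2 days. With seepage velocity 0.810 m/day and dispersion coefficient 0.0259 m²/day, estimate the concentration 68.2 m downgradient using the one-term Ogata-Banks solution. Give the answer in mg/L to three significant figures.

952 mg/L

For a continuous step input, C/C₀ ≈ ½·erfc((x−vt)/(2√(Dt))).
vt = 0.810 × 87.2 = 70.632 m and 2√(Dt) = 2√(0.0259 × 87.2) = 3.006 m.
Argument (x−vt)/(2√(Dt)) = (68.2 − 70.632)/3.006 = -0.8090; ½·erfc(-0.8090) = 0.8737.
C = 1090 × 0.8737 = 952 mg/L.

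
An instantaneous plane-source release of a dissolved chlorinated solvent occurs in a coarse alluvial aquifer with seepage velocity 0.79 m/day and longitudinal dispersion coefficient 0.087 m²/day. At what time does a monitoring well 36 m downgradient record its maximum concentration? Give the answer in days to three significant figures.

45.4 days

For the 1D instantaneous-source solution, setting ∂C/∂t = 0 at fixed x gives v²t² + 2Dt − x² = 0, so t = (√(D² + v²x²) − D)/v².
√(D² + v²x²) = √(0.087² + 0.79² × 36²) = 28.44; v² = 0.6241.
t = (28.44 − 0.087)/0.6241 = 45.4 days (vs. the pure-advection estimate x/v = 45.6 d).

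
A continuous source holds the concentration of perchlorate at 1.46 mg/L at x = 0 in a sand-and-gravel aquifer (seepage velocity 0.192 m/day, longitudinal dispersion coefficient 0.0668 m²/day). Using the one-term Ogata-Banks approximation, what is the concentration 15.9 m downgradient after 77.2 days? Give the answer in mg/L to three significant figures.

For a continuous step input, C/C₀ ≈ ½·erfc((x−vt)/(2√(Dt))).
vt = 0.192 × 77.2 = 14.8224 m and 2√(Dt) = 2√(0.0668 × 77.2) = 4.542 m.
Argument (x−vt)/(2√(Dt)) = (15.9 − 14.8224)/4.542 = 0.2373; ½·erfc(0.2373) = 0.3686.
C = 1.46 × 0.3686 = 0.538 mg/L.

0.538 mg/L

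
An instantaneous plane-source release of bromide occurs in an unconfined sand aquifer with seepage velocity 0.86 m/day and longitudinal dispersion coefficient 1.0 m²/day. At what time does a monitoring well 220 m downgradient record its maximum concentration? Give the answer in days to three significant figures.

For the 1D instantaneous-source solution, setting ∂C/∂t = 0 at fixed x gives v²t² + 2Dt − x² = 0, so t = (√(D² + v²x²) − D)/v².
√(D² + v²x²) = √(1.0² + 0.86² × 220²) = 189.2; v² = 0.7396.
t = (189.2 − 1.0)/0.7396 = 254 days (vs. the pure-advection estimate x/v = 256 d).

254 days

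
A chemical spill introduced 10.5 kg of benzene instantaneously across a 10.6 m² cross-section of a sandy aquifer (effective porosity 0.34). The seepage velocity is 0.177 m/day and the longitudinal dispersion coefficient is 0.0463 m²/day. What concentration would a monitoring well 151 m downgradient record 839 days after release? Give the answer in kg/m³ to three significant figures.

0.127 kg/m³

For an instantaneous plane source, C(x,t) = M/(n_e·A·√(4πDt)) · exp(−(x−vt)²/(4Dt)), with n_e·A the pore (flow) area.
Plume center vt = 0.177 × 839 = 148.503 m, so the well at 151 m is 2.497 m downgradient of the peak.
√(4πDt) = 22.09 m, giving peak height M/(n_e·A·√(4πDt)) = 10.5/(0.34 × 10.6 × 22.09) = 0.1319 kg/m³.
(x−vt)²/(4Dt) = (2.497)²/(4 × 0.0463 × 839) = 0.04013; exp(−0.04013) = 0.9607.
C = 0.1319 × 0.9607 = 0.127 kg/m³.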